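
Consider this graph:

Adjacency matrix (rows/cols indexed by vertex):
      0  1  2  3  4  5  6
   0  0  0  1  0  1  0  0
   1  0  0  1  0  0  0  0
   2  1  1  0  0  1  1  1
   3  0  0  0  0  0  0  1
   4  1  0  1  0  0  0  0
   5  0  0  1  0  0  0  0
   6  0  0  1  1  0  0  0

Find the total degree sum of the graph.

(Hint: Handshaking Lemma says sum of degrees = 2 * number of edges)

Count edges: 7 edges.
By Handshaking Lemma: sum of degrees = 2 * 7 = 14.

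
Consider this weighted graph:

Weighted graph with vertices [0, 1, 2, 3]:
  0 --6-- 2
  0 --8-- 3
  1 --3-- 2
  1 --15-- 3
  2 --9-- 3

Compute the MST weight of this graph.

Applying Kruskal's algorithm (sort edges by weight, add if no cycle):
  Add (1,2) w=3
  Add (0,2) w=6
  Add (0,3) w=8
  Skip (2,3) w=9 (creates cycle)
  Skip (1,3) w=15 (creates cycle)
MST weight = 17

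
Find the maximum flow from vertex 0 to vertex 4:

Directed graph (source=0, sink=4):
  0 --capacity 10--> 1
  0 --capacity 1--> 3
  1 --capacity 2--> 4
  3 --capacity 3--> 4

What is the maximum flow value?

Computing max flow:
  Flow on (0->1): 2/10
  Flow on (0->3): 1/1
  Flow on (1->4): 2/2
  Flow on (3->4): 1/3
Maximum flow = 3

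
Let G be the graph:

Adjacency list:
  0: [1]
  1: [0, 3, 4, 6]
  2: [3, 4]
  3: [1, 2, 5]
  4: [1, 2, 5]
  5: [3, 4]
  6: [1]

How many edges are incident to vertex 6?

Vertex 6 has neighbors [1], so deg(6) = 1.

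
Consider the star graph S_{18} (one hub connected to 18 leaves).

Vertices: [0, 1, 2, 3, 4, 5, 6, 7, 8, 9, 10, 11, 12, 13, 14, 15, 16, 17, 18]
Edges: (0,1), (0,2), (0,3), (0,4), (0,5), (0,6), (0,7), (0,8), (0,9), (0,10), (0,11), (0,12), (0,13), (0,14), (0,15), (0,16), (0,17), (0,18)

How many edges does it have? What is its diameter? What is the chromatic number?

Star graph S_{18}: the hub connects to all 18 leaves.
Edges = 18.
Diameter = 2 (any leaf to hub is 1, leaf to leaf through hub is 2).
Star graphs are bipartite (hub vs leaves), so chromatic number = 2.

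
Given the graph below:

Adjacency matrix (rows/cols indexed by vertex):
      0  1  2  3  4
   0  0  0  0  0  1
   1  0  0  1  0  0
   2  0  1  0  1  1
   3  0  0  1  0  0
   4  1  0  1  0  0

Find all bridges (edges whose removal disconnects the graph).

A bridge is an edge whose removal increases the number of connected components.
Bridges found: (0,4), (1,2), (2,3), (2,4)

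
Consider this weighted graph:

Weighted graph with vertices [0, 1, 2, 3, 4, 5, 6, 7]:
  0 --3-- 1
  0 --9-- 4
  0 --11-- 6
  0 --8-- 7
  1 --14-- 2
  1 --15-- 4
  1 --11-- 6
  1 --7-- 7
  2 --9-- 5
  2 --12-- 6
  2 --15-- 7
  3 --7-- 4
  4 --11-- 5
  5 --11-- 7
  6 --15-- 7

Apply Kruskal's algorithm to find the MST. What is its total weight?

Applying Kruskal's algorithm (sort edges by weight, add if no cycle):
  Add (0,1) w=3
  Add (1,7) w=7
  Add (3,4) w=7
  Skip (0,7) w=8 (creates cycle)
  Add (0,4) w=9
  Add (2,5) w=9
  Add (0,6) w=11
  Skip (1,6) w=11 (creates cycle)
  Add (4,5) w=11
  Skip (5,7) w=11 (creates cycle)
  Skip (2,6) w=12 (creates cycle)
  Skip (1,2) w=14 (creates cycle)
  Skip (1,4) w=15 (creates cycle)
  Skip (2,7) w=15 (creates cycle)
  Skip (6,7) w=15 (creates cycle)
MST weight = 57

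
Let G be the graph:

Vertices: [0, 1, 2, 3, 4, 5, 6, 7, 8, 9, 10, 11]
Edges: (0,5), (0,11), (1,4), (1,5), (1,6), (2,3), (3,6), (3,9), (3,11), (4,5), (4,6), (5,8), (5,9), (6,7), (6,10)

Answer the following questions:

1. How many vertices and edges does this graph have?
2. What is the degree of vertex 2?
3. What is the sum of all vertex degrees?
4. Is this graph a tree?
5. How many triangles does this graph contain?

Count: 12 vertices, 15 edges.
Vertex 2 has neighbors [3], degree = 1.
Handshaking lemma: 2 * 15 = 30.
A tree on 12 vertices has 11 edges. This graph has 15 edges (4 extra). Not a tree.
Number of triangles = 2.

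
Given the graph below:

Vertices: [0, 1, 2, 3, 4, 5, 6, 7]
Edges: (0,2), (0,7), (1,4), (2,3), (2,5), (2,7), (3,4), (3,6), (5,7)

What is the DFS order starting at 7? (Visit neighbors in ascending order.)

DFS from vertex 7 (neighbors processed in ascending order):
Visit order: 7, 0, 2, 3, 4, 1, 6, 5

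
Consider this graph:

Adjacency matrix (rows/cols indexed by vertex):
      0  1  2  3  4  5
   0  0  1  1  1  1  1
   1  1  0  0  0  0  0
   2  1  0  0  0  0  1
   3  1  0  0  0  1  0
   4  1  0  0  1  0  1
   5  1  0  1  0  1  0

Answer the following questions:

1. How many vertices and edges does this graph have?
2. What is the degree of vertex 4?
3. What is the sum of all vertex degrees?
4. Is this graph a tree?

Count: 6 vertices, 8 edges.
Vertex 4 has neighbors [0, 3, 5], degree = 3.
Handshaking lemma: 2 * 8 = 16.
A tree on 6 vertices has 5 edges. This graph has 8 edges (3 extra). Not a tree.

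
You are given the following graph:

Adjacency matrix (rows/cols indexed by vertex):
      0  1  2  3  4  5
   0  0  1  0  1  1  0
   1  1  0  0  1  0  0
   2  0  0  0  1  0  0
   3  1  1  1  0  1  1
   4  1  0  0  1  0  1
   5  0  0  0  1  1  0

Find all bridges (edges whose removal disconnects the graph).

A bridge is an edge whose removal increases the number of connected components.
Bridges found: (2,3)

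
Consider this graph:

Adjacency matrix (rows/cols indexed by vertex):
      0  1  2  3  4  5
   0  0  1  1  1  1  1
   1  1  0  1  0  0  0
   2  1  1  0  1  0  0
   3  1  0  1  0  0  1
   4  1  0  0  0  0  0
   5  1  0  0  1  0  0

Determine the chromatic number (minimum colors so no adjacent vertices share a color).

The graph has a maximum clique of size 3 (lower bound on chromatic number).
A valid 3-coloring: {0: 0, 1: 2, 2: 1, 3: 2, 4: 1, 5: 1}.
Chromatic number = 3.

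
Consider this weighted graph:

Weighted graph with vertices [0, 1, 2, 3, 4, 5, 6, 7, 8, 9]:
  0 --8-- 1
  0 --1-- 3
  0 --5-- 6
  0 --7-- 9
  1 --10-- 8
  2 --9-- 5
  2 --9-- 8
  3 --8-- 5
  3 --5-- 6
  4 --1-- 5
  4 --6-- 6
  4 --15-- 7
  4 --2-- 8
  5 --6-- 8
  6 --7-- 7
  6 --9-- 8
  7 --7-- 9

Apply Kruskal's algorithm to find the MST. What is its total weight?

Applying Kruskal's algorithm (sort edges by weight, add if no cycle):
  Add (0,3) w=1
  Add (4,5) w=1
  Add (4,8) w=2
  Add (0,6) w=5
  Skip (3,6) w=5 (creates cycle)
  Add (4,6) w=6
  Skip (5,8) w=6 (creates cycle)
  Add (0,9) w=7
  Add (6,7) w=7
  Skip (7,9) w=7 (creates cycle)
  Add (0,1) w=8
  Skip (3,5) w=8 (creates cycle)
  Add (2,8) w=9
  Skip (2,5) w=9 (creates cycle)
  Skip (6,8) w=9 (creates cycle)
  Skip (1,8) w=10 (creates cycle)
  Skip (4,7) w=15 (creates cycle)
MST weight = 46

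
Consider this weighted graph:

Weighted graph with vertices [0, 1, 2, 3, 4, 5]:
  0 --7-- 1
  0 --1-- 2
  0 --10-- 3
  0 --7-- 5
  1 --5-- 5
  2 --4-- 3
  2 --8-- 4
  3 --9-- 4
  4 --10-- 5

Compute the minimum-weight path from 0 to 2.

Using Dijkstra's algorithm from vertex 0:
Shortest path: 0 -> 2
Total weight: 1 = 1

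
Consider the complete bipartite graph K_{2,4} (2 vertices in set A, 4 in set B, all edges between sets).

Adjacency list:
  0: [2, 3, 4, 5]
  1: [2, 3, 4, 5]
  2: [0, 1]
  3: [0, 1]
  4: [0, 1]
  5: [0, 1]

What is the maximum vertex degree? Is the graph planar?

Set-A vertices have degree 4; set-B vertices have degree 2. Maximum degree = max(2,4) = 4.
min(2,4) <= 2, so K_{2,4} avoids a K_{3,3} subdivision and is planar.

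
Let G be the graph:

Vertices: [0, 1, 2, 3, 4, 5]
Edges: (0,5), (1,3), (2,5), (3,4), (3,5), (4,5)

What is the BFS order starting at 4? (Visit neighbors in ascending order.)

BFS from vertex 4 (neighbors processed in ascending order):
Visit order: 4, 3, 5, 1, 0, 2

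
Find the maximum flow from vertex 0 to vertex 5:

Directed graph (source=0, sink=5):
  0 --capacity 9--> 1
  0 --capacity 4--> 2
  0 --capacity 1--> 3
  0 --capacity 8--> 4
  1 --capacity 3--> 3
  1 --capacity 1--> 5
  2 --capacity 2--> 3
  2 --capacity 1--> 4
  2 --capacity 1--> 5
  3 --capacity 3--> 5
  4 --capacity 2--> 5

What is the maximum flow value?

Computing max flow:
  Flow on (0->1): 4/9
  Flow on (0->2): 2/4
  Flow on (0->4): 1/8
  Flow on (1->3): 3/3
  Flow on (1->5): 1/1
  Flow on (2->4): 1/1
  Flow on (2->5): 1/1
  Flow on (3->5): 3/3
  Flow on (4->5): 2/2
Maximum flow = 7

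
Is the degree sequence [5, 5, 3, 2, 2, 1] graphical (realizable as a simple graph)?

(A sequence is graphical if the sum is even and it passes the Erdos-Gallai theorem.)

Sum of degrees = 18. Sum is even but fails Erdos-Gallai. The sequence is NOT graphical.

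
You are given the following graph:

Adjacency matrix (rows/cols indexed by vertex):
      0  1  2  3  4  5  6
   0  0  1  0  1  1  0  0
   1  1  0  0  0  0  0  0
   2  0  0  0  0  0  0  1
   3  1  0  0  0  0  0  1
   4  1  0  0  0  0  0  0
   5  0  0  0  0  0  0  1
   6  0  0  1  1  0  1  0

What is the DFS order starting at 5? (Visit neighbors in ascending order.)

DFS from vertex 5 (neighbors processed in ascending order):
Visit order: 5, 6, 2, 3, 0, 1, 4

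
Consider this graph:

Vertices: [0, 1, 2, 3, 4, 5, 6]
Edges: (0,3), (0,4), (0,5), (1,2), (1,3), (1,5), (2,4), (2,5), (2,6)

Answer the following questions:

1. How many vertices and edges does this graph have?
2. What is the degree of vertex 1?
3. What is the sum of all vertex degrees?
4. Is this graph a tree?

Count: 7 vertices, 9 edges.
Vertex 1 has neighbors [2, 3, 5], degree = 3.
Handshaking lemma: 2 * 9 = 18.
A tree on 7 vertices has 6 edges. This graph has 9 edges (3 extra). Not a tree.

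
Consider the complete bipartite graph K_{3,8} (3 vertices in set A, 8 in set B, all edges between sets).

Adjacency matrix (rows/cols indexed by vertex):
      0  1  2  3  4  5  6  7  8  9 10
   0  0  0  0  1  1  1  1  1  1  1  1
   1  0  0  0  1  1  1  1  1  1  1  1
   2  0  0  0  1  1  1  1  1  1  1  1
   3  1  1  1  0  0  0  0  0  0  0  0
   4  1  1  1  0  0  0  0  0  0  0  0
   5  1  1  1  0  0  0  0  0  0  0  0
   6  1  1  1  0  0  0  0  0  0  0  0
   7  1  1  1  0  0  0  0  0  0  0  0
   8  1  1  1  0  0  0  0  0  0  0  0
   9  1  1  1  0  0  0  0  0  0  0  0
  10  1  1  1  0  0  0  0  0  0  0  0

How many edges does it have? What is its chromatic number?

K_{3,8} has 3 * 8 = 24 edges.
Bipartite graphs have chromatic number 2 (color each partition differently).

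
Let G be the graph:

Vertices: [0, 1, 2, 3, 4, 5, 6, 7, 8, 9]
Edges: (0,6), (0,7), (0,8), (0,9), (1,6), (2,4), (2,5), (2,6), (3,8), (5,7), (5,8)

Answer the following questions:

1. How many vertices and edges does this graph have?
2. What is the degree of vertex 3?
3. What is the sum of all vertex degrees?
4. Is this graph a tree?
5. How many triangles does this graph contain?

Count: 10 vertices, 11 edges.
Vertex 3 has neighbors [8], degree = 1.
Handshaking lemma: 2 * 11 = 22.
A tree on 10 vertices has 9 edges. This graph has 11 edges (2 extra). Not a tree.
Number of triangles = 0.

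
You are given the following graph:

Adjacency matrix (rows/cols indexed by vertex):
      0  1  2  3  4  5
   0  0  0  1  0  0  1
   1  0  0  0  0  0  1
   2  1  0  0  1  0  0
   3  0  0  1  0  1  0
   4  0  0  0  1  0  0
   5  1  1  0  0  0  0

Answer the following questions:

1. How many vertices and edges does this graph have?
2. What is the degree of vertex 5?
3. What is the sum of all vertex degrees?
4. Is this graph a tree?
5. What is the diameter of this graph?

Count: 6 vertices, 5 edges.
Vertex 5 has neighbors [0, 1], degree = 2.
Handshaking lemma: 2 * 5 = 10.
A graph is a tree iff it is connected and has exactly n-1 edges. This graph is connected (all 6 vertices in one component) and has 6-1 = 5 edges. It is a tree.
Diameter (longest shortest path) = 5.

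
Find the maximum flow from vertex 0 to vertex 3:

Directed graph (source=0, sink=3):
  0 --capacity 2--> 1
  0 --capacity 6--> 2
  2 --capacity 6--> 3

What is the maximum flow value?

Computing max flow:
  Flow on (0->2): 6/6
  Flow on (2->3): 6/6
Maximum flow = 6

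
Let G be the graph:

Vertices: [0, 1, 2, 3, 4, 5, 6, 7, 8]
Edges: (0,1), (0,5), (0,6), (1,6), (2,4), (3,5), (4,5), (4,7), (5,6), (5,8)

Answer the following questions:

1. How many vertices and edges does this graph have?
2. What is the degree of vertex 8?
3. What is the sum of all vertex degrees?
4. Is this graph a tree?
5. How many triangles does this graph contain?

Count: 9 vertices, 10 edges.
Vertex 8 has neighbors [5], degree = 1.
Handshaking lemma: 2 * 10 = 20.
A tree on 9 vertices has 8 edges. This graph has 10 edges (2 extra). Not a tree.
Number of triangles = 2.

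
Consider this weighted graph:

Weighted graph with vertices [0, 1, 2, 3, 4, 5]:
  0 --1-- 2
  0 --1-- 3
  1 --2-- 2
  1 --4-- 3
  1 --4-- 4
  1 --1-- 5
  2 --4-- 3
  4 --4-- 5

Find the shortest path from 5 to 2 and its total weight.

Using Dijkstra's algorithm from vertex 5:
Shortest path: 5 -> 1 -> 2
Total weight: 1 + 2 = 3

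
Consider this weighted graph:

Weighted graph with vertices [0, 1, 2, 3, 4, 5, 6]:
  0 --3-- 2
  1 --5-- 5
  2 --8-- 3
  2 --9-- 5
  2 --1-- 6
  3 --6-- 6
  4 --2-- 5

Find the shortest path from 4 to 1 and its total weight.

Using Dijkstra's algorithm from vertex 4:
Shortest path: 4 -> 5 -> 1
Total weight: 2 + 5 = 7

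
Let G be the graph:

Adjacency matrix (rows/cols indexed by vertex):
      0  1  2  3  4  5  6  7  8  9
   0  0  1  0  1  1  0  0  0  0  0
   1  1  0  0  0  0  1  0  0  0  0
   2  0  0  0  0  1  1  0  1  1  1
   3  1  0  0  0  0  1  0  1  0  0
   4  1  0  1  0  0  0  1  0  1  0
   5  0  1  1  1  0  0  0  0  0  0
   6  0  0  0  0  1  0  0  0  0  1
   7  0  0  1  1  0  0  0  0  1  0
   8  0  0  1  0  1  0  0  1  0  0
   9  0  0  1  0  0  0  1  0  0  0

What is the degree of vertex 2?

Vertex 2 has neighbors [4, 5, 7, 8, 9], so deg(2) = 5.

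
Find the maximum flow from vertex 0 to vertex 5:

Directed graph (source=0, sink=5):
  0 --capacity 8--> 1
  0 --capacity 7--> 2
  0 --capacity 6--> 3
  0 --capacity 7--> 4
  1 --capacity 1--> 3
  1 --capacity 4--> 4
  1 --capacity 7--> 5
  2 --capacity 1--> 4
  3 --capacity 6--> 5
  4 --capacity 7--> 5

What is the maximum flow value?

Computing max flow:
  Flow on (0->1): 7/8
  Flow on (0->2): 1/7
  Flow on (0->3): 6/6
  Flow on (0->4): 6/7
  Flow on (1->5): 7/7
  Flow on (2->4): 1/1
  Flow on (3->5): 6/6
  Flow on (4->5): 7/7
Maximum flow = 20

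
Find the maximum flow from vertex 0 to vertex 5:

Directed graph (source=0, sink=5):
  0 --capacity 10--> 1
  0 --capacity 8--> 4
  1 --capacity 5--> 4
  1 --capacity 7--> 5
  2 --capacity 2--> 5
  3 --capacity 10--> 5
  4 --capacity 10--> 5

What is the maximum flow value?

Computing max flow:
  Flow on (0->1): 10/10
  Flow on (0->4): 7/8
  Flow on (1->4): 3/5
  Flow on (1->5): 7/7
  Flow on (4->5): 10/10
Maximum flow = 17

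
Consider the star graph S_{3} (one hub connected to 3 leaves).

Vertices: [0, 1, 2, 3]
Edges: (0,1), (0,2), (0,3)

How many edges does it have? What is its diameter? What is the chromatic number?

Star graph S_{3}: the hub connects to all 3 leaves.
Edges = 3.
Diameter = 2 (any leaf to hub is 1, leaf to leaf through hub is 2).
Star graphs are bipartite (hub vs leaves), so chromatic number = 2.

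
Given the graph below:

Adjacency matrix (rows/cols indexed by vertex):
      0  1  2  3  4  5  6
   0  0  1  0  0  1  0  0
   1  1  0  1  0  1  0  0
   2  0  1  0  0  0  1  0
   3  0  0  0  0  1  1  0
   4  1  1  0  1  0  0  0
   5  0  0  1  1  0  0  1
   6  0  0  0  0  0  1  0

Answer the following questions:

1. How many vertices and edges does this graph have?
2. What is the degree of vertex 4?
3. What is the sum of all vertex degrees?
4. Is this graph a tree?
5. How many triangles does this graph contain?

Count: 7 vertices, 8 edges.
Vertex 4 has neighbors [0, 1, 3], degree = 3.
Handshaking lemma: 2 * 8 = 16.
A tree on 7 vertices has 6 edges. This graph has 8 edges (2 extra). Not a tree.
Number of triangles = 1.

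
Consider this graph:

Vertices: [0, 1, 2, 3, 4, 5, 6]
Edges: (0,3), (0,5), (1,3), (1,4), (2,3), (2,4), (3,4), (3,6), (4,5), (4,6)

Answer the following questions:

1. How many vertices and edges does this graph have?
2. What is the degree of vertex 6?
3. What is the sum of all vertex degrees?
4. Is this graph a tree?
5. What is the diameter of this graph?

Count: 7 vertices, 10 edges.
Vertex 6 has neighbors [3, 4], degree = 2.
Handshaking lemma: 2 * 10 = 20.
A tree on 7 vertices has 6 edges. This graph has 10 edges (4 extra). Not a tree.
Diameter (longest shortest path) = 2.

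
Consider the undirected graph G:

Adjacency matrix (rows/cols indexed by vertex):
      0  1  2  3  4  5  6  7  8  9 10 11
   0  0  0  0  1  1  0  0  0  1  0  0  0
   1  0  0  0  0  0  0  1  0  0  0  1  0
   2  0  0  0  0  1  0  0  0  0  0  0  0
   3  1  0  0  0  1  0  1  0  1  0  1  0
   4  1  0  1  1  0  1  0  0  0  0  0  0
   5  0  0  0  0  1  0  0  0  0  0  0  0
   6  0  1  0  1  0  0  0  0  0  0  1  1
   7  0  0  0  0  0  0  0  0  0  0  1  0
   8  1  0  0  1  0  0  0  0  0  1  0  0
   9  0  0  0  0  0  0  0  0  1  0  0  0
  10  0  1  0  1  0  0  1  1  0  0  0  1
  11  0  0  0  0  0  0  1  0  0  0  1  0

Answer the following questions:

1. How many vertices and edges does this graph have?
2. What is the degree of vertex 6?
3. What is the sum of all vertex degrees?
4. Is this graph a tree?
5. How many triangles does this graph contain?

Count: 12 vertices, 16 edges.
Vertex 6 has neighbors [1, 3, 10, 11], degree = 4.
Handshaking lemma: 2 * 16 = 32.
A tree on 12 vertices has 11 edges. This graph has 16 edges (5 extra). Not a tree.
Number of triangles = 5.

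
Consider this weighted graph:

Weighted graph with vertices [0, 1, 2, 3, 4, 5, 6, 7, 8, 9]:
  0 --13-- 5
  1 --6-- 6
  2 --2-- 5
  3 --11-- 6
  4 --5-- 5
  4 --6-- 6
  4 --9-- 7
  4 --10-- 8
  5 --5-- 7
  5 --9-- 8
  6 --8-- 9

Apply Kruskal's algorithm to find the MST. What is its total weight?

Applying Kruskal's algorithm (sort edges by weight, add if no cycle):
  Add (2,5) w=2
  Add (4,5) w=5
  Add (5,7) w=5
  Add (1,6) w=6
  Add (4,6) w=6
  Add (6,9) w=8
  Skip (4,7) w=9 (creates cycle)
  Add (5,8) w=9
  Skip (4,8) w=10 (creates cycle)
  Add (3,6) w=11
  Add (0,5) w=13
MST weight = 65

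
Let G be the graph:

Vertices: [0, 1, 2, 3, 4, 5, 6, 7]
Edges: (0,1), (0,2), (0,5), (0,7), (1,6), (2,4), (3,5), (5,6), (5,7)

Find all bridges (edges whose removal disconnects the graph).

A bridge is an edge whose removal increases the number of connected components.
Bridges found: (0,2), (2,4), (3,5)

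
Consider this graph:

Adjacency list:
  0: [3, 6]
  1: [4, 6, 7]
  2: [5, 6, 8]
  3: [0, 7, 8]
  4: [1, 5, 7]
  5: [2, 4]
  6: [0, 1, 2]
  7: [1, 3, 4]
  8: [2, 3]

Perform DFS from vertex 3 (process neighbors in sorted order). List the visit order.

DFS from vertex 3 (neighbors processed in ascending order):
Visit order: 3, 0, 6, 1, 4, 5, 2, 8, 7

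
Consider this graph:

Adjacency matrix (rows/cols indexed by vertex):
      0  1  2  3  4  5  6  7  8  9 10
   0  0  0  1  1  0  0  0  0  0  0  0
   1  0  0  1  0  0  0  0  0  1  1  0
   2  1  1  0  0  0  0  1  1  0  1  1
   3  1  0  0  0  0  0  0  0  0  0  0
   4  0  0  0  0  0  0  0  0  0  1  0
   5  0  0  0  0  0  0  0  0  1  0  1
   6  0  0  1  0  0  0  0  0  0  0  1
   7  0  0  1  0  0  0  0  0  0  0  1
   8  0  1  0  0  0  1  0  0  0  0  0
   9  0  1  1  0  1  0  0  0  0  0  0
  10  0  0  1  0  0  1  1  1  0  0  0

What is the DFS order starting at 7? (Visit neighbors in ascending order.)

DFS from vertex 7 (neighbors processed in ascending order):
Visit order: 7, 2, 0, 3, 1, 8, 5, 10, 6, 9, 4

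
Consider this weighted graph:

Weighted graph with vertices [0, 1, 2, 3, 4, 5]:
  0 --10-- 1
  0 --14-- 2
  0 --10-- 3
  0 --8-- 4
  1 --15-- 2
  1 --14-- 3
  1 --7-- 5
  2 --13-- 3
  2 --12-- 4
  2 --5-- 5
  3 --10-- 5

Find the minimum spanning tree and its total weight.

Applying Kruskal's algorithm (sort edges by weight, add if no cycle):
  Add (2,5) w=5
  Add (1,5) w=7
  Add (0,4) w=8
  Add (0,1) w=10
  Add (0,3) w=10
  Skip (3,5) w=10 (creates cycle)
  Skip (2,4) w=12 (creates cycle)
  Skip (2,3) w=13 (creates cycle)
  Skip (0,2) w=14 (creates cycle)
  Skip (1,3) w=14 (creates cycle)
  Skip (1,2) w=15 (creates cycle)
MST weight = 40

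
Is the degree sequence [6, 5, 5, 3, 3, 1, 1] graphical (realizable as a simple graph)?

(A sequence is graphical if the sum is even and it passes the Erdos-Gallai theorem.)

Sum of degrees = 24. Sum is even but fails Erdos-Gallai. The sequence is NOT graphical.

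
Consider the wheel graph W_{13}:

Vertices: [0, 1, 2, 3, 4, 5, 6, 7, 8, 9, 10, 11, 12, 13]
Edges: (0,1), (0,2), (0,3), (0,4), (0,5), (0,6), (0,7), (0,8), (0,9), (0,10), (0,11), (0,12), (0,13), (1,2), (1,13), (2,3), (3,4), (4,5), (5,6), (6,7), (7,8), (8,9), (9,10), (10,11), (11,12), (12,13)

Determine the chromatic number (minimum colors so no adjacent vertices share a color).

W_{13} = C_{13} plus a hub adjacent to every cycle vertex.
The outer cycle needs 3 colors (odd cycle); the hub is adjacent to all of them so needs a fresh color.
Chromatic number = 3 + 1 = 4.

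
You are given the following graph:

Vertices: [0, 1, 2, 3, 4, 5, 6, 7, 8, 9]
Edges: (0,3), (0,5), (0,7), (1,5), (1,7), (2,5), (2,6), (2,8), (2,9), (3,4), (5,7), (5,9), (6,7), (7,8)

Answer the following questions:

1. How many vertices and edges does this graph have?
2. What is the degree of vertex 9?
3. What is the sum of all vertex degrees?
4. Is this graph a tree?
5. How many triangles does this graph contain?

Count: 10 vertices, 14 edges.
Vertex 9 has neighbors [2, 5], degree = 2.
Handshaking lemma: 2 * 14 = 28.
A tree on 10 vertices has 9 edges. This graph has 14 edges (5 extra). Not a tree.
Number of triangles = 3.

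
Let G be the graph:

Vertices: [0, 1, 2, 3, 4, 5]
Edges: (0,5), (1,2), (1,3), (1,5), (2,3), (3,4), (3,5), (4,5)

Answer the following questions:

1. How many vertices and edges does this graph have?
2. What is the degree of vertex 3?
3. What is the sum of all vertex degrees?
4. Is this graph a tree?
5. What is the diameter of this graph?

Count: 6 vertices, 8 edges.
Vertex 3 has neighbors [1, 2, 4, 5], degree = 4.
Handshaking lemma: 2 * 8 = 16.
A tree on 6 vertices has 5 edges. This graph has 8 edges (3 extra). Not a tree.
Diameter (longest shortest path) = 3.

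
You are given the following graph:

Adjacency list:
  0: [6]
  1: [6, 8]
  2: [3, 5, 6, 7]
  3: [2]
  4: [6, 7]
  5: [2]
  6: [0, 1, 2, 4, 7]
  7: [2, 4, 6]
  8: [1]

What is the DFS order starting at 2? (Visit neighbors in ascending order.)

DFS from vertex 2 (neighbors processed in ascending order):
Visit order: 2, 3, 5, 6, 0, 1, 8, 4, 7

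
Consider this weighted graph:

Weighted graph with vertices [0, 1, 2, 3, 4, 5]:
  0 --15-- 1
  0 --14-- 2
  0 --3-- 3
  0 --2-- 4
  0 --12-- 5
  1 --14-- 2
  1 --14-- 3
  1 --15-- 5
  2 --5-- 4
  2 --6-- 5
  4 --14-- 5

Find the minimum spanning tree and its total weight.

Applying Kruskal's algorithm (sort edges by weight, add if no cycle):
  Add (0,4) w=2
  Add (0,3) w=3
  Add (2,4) w=5
  Add (2,5) w=6
  Skip (0,5) w=12 (creates cycle)
  Skip (0,2) w=14 (creates cycle)
  Add (1,3) w=14
  Skip (1,2) w=14 (creates cycle)
  Skip (4,5) w=14 (creates cycle)
  Skip (0,1) w=15 (creates cycle)
  Skip (1,5) w=15 (creates cycle)
MST weight = 30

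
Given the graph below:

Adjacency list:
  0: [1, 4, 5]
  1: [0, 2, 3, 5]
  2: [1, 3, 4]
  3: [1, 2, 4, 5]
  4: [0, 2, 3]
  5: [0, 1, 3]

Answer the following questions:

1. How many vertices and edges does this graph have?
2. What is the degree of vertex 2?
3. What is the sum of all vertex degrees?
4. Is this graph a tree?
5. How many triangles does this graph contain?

Count: 6 vertices, 10 edges.
Vertex 2 has neighbors [1, 3, 4], degree = 3.
Handshaking lemma: 2 * 10 = 20.
A tree on 6 vertices has 5 edges. This graph has 10 edges (5 extra). Not a tree.
Number of triangles = 4.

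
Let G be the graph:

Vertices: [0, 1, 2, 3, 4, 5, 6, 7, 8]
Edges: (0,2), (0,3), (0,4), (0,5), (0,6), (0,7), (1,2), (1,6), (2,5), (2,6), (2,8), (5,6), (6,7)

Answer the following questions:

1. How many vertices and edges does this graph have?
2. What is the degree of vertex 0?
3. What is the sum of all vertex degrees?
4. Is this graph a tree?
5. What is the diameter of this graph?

Count: 9 vertices, 13 edges.
Vertex 0 has neighbors [2, 3, 4, 5, 6, 7], degree = 6.
Handshaking lemma: 2 * 13 = 26.
A tree on 9 vertices has 8 edges. This graph has 13 edges (5 extra). Not a tree.
Diameter (longest shortest path) = 3.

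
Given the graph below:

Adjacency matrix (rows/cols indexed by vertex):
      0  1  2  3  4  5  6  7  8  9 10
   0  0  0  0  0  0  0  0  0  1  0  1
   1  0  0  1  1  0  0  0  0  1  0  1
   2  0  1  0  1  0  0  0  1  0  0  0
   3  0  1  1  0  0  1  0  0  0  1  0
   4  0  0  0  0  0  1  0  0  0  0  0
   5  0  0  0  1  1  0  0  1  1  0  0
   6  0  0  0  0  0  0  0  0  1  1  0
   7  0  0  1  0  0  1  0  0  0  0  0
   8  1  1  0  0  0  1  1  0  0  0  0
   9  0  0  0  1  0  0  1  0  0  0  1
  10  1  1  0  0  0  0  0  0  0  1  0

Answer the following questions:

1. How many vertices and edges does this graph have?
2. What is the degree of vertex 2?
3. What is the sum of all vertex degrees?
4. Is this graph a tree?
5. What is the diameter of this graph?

Count: 11 vertices, 16 edges.
Vertex 2 has neighbors [1, 3, 7], degree = 3.
Handshaking lemma: 2 * 16 = 32.
A tree on 11 vertices has 10 edges. This graph has 16 edges (6 extra). Not a tree.
Diameter (longest shortest path) = 4.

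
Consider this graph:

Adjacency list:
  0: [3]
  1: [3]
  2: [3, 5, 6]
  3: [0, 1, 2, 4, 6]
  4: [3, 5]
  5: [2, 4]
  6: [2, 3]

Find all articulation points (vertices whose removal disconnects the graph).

An articulation point is a vertex whose removal disconnects the graph.
Articulation points: [3]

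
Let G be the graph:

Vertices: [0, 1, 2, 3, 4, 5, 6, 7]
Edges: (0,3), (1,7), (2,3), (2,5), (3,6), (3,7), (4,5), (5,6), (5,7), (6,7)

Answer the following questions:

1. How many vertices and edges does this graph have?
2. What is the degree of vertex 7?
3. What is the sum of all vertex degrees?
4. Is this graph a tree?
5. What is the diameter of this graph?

Count: 8 vertices, 10 edges.
Vertex 7 has neighbors [1, 3, 5, 6], degree = 4.
Handshaking lemma: 2 * 10 = 20.
A tree on 8 vertices has 7 edges. This graph has 10 edges (3 extra). Not a tree.
Diameter (longest shortest path) = 4.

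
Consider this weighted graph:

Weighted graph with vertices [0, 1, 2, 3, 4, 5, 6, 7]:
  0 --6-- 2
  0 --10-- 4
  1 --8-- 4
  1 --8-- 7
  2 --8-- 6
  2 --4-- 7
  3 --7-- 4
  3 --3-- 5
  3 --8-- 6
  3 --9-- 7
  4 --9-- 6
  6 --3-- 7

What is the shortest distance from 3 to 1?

Using Dijkstra's algorithm from vertex 3:
Shortest path: 3 -> 4 -> 1
Total weight: 7 + 8 = 15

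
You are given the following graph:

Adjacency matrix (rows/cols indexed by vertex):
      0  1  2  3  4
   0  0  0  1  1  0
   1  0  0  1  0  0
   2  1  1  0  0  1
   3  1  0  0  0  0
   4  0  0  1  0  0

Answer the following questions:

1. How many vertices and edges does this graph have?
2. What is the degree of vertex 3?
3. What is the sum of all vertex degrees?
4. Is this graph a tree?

Count: 5 vertices, 4 edges.
Vertex 3 has neighbors [0], degree = 1.
Handshaking lemma: 2 * 4 = 8.
A graph is a tree iff it is connected and has exactly n-1 edges. This graph is connected (all 5 vertices in one component) and has 5-1 = 4 edges. It is a tree.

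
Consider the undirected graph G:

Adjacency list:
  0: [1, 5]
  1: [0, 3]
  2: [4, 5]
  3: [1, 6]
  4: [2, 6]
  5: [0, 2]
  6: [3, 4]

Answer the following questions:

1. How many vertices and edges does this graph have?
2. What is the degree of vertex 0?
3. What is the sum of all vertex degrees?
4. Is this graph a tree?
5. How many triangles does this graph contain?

Count: 7 vertices, 7 edges.
Vertex 0 has neighbors [1, 5], degree = 2.
Handshaking lemma: 2 * 7 = 14.
A tree on 7 vertices has 6 edges. This graph has 7 edges (1 extra). Not a tree.
Number of triangles = 0.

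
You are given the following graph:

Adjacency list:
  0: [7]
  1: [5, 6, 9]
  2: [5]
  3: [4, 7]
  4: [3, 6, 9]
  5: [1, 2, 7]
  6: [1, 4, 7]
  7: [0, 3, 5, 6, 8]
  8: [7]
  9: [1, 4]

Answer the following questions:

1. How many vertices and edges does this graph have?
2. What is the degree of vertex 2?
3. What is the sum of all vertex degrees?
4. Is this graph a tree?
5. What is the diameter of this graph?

Count: 10 vertices, 12 edges.
Vertex 2 has neighbors [5], degree = 1.
Handshaking lemma: 2 * 12 = 24.
A tree on 10 vertices has 9 edges. This graph has 12 edges (3 extra). Not a tree.
Diameter (longest shortest path) = 4.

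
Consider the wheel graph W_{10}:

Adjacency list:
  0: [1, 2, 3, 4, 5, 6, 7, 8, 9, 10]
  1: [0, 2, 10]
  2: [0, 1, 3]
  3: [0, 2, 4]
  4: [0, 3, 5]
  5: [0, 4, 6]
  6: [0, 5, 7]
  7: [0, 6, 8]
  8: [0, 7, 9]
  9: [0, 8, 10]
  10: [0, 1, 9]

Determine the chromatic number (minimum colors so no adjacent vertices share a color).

W_{10} = C_{10} plus a hub adjacent to every cycle vertex.
The outer cycle needs 2 colors (even cycle); the hub is adjacent to all of them so needs a fresh color.
Chromatic number = 2 + 1 = 3.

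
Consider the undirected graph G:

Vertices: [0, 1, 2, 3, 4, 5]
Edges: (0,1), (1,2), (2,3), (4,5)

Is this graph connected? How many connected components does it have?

Checking connectivity: the graph has 2 connected component(s).
Components: [[0, 1, 2, 3], [4, 5]]. The graph is NOT connected.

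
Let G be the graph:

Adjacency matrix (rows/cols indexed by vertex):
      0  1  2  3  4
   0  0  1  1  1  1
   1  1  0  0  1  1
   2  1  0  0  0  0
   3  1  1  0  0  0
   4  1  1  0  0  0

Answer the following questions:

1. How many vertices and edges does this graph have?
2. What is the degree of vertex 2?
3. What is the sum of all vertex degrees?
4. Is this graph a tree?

Count: 5 vertices, 6 edges.
Vertex 2 has neighbors [0], degree = 1.
Handshaking lemma: 2 * 6 = 12.
A tree on 5 vertices has 4 edges. This graph has 6 edges (2 extra). Not a tree.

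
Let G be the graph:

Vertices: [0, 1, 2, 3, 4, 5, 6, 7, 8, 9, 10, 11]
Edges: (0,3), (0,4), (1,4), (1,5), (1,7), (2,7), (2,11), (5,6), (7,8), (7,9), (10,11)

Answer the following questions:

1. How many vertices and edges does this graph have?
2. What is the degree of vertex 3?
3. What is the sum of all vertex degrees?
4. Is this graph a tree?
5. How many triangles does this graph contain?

Count: 12 vertices, 11 edges.
Vertex 3 has neighbors [0], degree = 1.
Handshaking lemma: 2 * 11 = 22.
A graph is a tree iff it is connected and has exactly n-1 edges. This graph is connected (all 12 vertices in one component) and has 12-1 = 11 edges. It is a tree.
Number of triangles = 0.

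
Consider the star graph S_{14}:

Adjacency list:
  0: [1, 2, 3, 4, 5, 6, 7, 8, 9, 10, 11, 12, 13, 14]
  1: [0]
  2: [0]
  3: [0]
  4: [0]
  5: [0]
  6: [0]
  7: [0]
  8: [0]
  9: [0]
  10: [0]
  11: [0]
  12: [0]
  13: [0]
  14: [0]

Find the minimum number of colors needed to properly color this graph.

S_{14} has one hub adjacent to 14 leaves; leaves are pairwise non-adjacent.
Color the hub 0 and every leaf 1.
Chromatic number = 2.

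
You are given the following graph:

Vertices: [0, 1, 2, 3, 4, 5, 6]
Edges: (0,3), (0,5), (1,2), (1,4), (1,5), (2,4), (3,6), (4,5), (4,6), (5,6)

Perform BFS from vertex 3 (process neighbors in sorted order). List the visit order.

BFS from vertex 3 (neighbors processed in ascending order):
Visit order: 3, 0, 6, 5, 4, 1, 2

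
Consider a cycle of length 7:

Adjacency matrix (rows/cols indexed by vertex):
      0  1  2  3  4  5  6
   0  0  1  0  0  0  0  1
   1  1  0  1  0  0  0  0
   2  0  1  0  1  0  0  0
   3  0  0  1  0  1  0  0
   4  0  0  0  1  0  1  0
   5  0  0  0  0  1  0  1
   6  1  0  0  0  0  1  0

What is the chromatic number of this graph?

This is an odd cycle (C_7). Odd cycles are not bipartite (any 2-coloring forces two adjacent vertices to match), and 3 colors suffice.
Chromatic number = 3.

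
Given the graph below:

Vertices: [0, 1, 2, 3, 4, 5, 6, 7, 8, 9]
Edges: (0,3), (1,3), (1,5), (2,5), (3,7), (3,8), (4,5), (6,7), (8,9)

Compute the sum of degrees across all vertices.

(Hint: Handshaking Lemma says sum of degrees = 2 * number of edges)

Count edges: 9 edges.
By Handshaking Lemma: sum of degrees = 2 * 9 = 18.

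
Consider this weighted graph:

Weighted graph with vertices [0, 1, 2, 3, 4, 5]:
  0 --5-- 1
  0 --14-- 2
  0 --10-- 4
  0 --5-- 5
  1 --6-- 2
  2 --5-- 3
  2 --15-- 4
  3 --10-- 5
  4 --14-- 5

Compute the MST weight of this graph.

Applying Kruskal's algorithm (sort edges by weight, add if no cycle):
  Add (0,1) w=5
  Add (0,5) w=5
  Add (2,3) w=5
  Add (1,2) w=6
  Add (0,4) w=10
  Skip (3,5) w=10 (creates cycle)
  Skip (0,2) w=14 (creates cycle)
  Skip (4,5) w=14 (creates cycle)
  Skip (2,4) w=15 (creates cycle)
MST weight = 31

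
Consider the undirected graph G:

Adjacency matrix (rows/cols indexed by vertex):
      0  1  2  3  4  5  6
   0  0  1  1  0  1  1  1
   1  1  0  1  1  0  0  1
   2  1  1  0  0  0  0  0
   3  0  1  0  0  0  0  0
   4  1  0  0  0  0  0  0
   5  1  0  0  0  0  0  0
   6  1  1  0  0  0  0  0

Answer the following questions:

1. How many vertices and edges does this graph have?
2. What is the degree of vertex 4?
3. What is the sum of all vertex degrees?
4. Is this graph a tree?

Count: 7 vertices, 8 edges.
Vertex 4 has neighbors [0], degree = 1.
Handshaking lemma: 2 * 8 = 16.
A tree on 7 vertices has 6 edges. This graph has 8 edges (2 extra). Not a tree.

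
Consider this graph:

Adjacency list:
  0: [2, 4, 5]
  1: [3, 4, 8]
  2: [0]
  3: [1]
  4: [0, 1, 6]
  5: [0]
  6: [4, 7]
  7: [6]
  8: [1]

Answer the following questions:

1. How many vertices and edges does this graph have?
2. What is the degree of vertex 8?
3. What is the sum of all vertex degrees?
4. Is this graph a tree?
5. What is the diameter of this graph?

Count: 9 vertices, 8 edges.
Vertex 8 has neighbors [1], degree = 1.
Handshaking lemma: 2 * 8 = 16.
A graph is a tree iff it is connected and has exactly n-1 edges. This graph is connected (all 9 vertices in one component) and has 9-1 = 8 edges. It is a tree.
Diameter (longest shortest path) = 4.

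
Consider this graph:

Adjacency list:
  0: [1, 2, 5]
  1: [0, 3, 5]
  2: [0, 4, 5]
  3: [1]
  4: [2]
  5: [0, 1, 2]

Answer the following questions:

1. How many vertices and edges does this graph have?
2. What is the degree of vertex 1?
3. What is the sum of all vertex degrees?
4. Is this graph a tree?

Count: 6 vertices, 7 edges.
Vertex 1 has neighbors [0, 3, 5], degree = 3.
Handshaking lemma: 2 * 7 = 14.
A tree on 6 vertices has 5 edges. This graph has 7 edges (2 extra). Not a tree.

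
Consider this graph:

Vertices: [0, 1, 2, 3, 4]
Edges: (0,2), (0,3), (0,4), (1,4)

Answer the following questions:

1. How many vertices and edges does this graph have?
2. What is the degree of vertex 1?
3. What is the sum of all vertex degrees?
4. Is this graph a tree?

Count: 5 vertices, 4 edges.
Vertex 1 has neighbors [4], degree = 1.
Handshaking lemma: 2 * 4 = 8.
A graph is a tree iff it is connected and has exactly n-1 edges. This graph is connected (all 5 vertices in one component) and has 5-1 = 4 edges. It is a tree.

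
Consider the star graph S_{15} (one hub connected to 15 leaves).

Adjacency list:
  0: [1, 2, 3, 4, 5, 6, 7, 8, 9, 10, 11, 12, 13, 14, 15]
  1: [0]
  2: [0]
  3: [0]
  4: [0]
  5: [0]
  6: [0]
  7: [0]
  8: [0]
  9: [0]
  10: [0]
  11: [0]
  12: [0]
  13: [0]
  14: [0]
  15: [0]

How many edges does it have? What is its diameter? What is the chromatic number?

Star graph S_{15}: the hub connects to all 15 leaves.
Edges = 15.
Diameter = 2 (any leaf to hub is 1, leaf to leaf through hub is 2).
Star graphs are bipartite (hub vs leaves), so chromatic number = 2.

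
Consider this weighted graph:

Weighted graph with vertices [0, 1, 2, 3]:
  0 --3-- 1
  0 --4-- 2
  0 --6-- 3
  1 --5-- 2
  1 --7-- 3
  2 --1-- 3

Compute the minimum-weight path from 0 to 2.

Using Dijkstra's algorithm from vertex 0:
Shortest path: 0 -> 2
Total weight: 4 = 4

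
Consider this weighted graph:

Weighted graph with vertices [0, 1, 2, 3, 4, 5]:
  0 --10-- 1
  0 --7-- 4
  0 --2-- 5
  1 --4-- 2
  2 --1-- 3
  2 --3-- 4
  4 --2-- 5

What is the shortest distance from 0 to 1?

Using Dijkstra's algorithm from vertex 0:
Shortest path: 0 -> 1
Total weight: 10 = 10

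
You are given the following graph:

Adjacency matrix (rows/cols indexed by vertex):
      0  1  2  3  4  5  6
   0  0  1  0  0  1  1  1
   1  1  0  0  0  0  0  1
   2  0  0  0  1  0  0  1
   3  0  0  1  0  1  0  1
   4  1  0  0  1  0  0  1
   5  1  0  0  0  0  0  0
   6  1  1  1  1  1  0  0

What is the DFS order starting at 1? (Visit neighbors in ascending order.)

DFS from vertex 1 (neighbors processed in ascending order):
Visit order: 1, 0, 4, 3, 2, 6, 5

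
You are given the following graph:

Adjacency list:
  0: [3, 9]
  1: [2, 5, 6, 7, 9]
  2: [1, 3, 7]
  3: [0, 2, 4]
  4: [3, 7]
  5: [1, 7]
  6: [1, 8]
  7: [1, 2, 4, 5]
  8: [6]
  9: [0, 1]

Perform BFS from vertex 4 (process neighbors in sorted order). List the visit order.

BFS from vertex 4 (neighbors processed in ascending order):
Visit order: 4, 3, 7, 0, 2, 1, 5, 9, 6, 8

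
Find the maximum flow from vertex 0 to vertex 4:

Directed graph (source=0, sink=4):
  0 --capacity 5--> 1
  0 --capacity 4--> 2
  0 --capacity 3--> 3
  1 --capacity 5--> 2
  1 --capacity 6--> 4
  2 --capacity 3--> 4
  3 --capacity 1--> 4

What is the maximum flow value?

Computing max flow:
  Flow on (0->1): 5/5
  Flow on (0->2): 3/4
  Flow on (0->3): 1/3
  Flow on (1->4): 5/6
  Flow on (2->4): 3/3
  Flow on (3->4): 1/1
Maximum flow = 9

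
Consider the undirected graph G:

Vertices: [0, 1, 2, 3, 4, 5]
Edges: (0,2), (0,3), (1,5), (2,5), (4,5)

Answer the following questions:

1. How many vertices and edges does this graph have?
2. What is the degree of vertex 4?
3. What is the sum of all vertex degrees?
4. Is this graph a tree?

Count: 6 vertices, 5 edges.
Vertex 4 has neighbors [5], degree = 1.
Handshaking lemma: 2 * 5 = 10.
A graph is a tree iff it is connected and has exactly n-1 edges. This graph is connected (all 6 vertices in one component) and has 6-1 = 5 edges. It is a tree.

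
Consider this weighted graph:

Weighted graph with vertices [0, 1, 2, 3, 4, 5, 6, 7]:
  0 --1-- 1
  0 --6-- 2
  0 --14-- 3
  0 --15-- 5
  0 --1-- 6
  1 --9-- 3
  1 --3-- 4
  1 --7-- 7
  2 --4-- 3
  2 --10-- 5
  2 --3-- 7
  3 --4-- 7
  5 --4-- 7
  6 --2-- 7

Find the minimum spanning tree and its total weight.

Applying Kruskal's algorithm (sort edges by weight, add if no cycle):
  Add (0,1) w=1
  Add (0,6) w=1
  Add (6,7) w=2
  Add (1,4) w=3
  Add (2,7) w=3
  Add (2,3) w=4
  Skip (3,7) w=4 (creates cycle)
  Add (5,7) w=4
  Skip (0,2) w=6 (creates cycle)
  Skip (1,7) w=7 (creates cycle)
  Skip (1,3) w=9 (creates cycle)
  Skip (2,5) w=10 (creates cycle)
  Skip (0,3) w=14 (creates cycle)
  Skip (0,5) w=15 (creates cycle)
MST weight = 18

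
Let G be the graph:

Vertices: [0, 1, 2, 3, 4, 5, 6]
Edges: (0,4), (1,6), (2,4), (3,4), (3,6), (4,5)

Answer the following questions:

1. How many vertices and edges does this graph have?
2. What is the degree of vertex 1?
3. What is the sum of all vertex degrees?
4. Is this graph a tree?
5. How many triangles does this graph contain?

Count: 7 vertices, 6 edges.
Vertex 1 has neighbors [6], degree = 1.
Handshaking lemma: 2 * 6 = 12.
A graph is a tree iff it is connected and has exactly n-1 edges. This graph is connected (all 7 vertices in one component) and has 7-1 = 6 edges. It is a tree.
Number of triangles = 0.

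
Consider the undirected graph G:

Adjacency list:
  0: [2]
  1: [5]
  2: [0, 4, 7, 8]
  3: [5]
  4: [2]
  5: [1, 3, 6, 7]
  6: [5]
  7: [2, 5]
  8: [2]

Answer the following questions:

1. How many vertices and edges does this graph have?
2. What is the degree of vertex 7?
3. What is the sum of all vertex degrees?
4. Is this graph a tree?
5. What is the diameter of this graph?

Count: 9 vertices, 8 edges.
Vertex 7 has neighbors [2, 5], degree = 2.
Handshaking lemma: 2 * 8 = 16.
A graph is a tree iff it is connected and has exactly n-1 edges. This graph is connected (all 9 vertices in one component) and has 9-1 = 8 edges. It is a tree.
Diameter (longest shortest path) = 4.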